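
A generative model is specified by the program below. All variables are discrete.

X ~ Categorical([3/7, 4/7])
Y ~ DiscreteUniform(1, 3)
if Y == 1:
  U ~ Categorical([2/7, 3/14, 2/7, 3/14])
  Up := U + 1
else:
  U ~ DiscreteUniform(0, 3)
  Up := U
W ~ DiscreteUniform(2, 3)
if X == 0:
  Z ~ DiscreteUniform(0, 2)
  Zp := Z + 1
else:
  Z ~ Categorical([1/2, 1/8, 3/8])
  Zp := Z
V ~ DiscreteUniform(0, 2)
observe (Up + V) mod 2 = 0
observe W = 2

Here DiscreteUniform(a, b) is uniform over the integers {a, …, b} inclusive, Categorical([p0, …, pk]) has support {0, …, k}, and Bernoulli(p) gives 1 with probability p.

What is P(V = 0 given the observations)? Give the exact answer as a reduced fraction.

P(V = 0 | obs) = 10/31

Enumerate traces; 108 have nonzero weight after conditioning:
  (X=0, Y=1, U=0, W=2, Z=0, V=1) weight 1/441
  (X=0, Y=1, U=0, W=2, Z=1, V=1) weight 1/441
  (X=0, Y=1, U=0, W=2, Z=2, V=1) weight 1/441
  (X=0, Y=1, U=1, W=2, Z=0, V=0) weight 1/588
  (X=0, Y=1, U=1, W=2, Z=0, V=2) weight 1/588
  (X=0, Y=1, U=1, W=2, Z=1, V=0) weight 1/588
  (X=0, Y=1, U=1, W=2, Z=1, V=2) weight 1/588
  (X=0, Y=1, U=1, W=2, Z=2, V=0) weight 1/588
  … 100 more
Group by V:
  weight(V=0) = 5/63
  weight(V=1) = 11/126
  weight(V=2) = 5/63
Total weight = 5/63 + 11/126 + 5/63 = 31/126
P(V=0 | obs) = 5/63 / 31/126 = 10/31
P(V=1 | obs) = 11/126 / 31/126 = 11/31
P(V=2 | obs) = 5/63 / 31/126 = 10/31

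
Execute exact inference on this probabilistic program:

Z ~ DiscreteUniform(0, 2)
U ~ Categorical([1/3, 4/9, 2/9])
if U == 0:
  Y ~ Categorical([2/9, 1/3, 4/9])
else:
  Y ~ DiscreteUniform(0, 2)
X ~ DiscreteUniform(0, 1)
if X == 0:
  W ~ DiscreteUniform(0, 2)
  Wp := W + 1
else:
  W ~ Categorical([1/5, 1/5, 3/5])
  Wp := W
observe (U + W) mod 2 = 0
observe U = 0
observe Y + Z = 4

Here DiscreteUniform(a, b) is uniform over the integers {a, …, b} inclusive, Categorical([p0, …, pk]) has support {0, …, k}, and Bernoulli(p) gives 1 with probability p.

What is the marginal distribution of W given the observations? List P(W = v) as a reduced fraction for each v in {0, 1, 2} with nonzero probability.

Enumerate traces; 4 have nonzero weight after conditioning:
  (Z=2, U=0, Y=2, X=0, W=0) weight 2/243
  (Z=2, U=0, Y=2, X=0, W=2) weight 2/243
  (Z=2, U=0, Y=2, X=1, W=0) weight 2/405
  (Z=2, U=0, Y=2, X=1, W=2) weight 2/135
Group by W:
  weight(W=0) = 16/1215
  weight(W=2) = 28/1215
Total weight = 16/1215 + 28/1215 = 44/1215
P(W=0 | obs) = 16/1215 / 44/1215 = 4/11
P(W=2 | obs) = 28/1215 / 44/1215 = 7/11

P(W=0) = 4/11, P(W=2) = 7/11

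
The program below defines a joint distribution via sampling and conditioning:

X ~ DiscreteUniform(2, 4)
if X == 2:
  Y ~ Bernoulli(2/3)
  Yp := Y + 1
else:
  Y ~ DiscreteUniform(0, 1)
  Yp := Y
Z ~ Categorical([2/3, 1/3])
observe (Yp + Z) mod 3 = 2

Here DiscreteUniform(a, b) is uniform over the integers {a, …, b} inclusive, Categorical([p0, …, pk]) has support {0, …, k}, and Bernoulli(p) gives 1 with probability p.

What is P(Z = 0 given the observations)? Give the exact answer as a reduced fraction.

P(Z = 0 | obs) = 1/2

Enumerate traces; 4 have nonzero weight after conditioning:
  (X=2, Y=0, Z=1) weight 1/27
  (X=2, Y=1, Z=0) weight 4/27
  (X=3, Y=1, Z=1) weight 1/18
  (X=4, Y=1, Z=1) weight 1/18
Group by Z:
  weight(Z=0) = 4/27
  weight(Z=1) = 4/27
Total weight = 4/27 + 4/27 = 8/27
P(Z=0 | obs) = 4/27 / 8/27 = 1/2
P(Z=1 | obs) = 4/27 / 8/27 = 1/2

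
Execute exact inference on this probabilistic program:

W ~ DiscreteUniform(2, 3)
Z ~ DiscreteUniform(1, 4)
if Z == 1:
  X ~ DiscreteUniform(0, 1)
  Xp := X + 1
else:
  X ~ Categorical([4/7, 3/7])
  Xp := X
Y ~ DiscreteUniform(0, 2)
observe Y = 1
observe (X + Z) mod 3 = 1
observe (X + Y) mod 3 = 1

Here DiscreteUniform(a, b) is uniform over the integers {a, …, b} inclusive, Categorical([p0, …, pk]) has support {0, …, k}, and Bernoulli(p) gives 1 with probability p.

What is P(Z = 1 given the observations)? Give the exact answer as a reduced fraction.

P(Z = 1 | obs) = 7/15

Enumerate traces; 4 have nonzero weight after conditioning:
  (W=2, Z=1, X=0, Y=1) weight 1/48
  (W=2, Z=4, X=0, Y=1) weight 1/42
  (W=3, Z=1, X=0, Y=1) weight 1/48
  (W=3, Z=4, X=0, Y=1) weight 1/42
Group by Z:
  weight(Z=1) = 1/24
  weight(Z=4) = 1/21
Total weight = 1/24 + 1/21 = 5/56
P(Z=1 | obs) = 1/24 / 5/56 = 7/15
P(Z=4 | obs) = 1/21 / 5/56 = 8/15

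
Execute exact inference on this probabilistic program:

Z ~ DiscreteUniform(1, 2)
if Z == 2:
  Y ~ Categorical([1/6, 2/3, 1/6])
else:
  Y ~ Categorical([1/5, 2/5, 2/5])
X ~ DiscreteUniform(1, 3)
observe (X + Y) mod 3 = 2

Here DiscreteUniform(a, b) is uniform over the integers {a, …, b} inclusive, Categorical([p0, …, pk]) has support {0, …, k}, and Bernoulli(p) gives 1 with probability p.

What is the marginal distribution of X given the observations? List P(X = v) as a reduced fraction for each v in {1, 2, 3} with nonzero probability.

Enumerate traces; 6 have nonzero weight after conditioning:
  (Z=1, Y=0, X=2) weight 1/30
  (Z=1, Y=1, X=1) weight 1/15
  (Z=1, Y=2, X=3) weight 1/15
  (Z=2, Y=0, X=2) weight 1/36
  (Z=2, Y=1, X=1) weight 1/9
  (Z=2, Y=2, X=3) weight 1/36
Group by X:
  weight(X=1) = 8/45
  weight(X=2) = 11/180
  weight(X=3) = 17/180
Total weight = 8/45 + 11/180 + 17/180 = 1/3
P(X=1 | obs) = 8/45 / 1/3 = 8/15
P(X=2 | obs) = 11/180 / 1/3 = 11/60
P(X=3 | obs) = 17/180 / 1/3 = 17/60

P(X=1) = 8/15, P(X=2) = 11/60, P(X=3) = 17/60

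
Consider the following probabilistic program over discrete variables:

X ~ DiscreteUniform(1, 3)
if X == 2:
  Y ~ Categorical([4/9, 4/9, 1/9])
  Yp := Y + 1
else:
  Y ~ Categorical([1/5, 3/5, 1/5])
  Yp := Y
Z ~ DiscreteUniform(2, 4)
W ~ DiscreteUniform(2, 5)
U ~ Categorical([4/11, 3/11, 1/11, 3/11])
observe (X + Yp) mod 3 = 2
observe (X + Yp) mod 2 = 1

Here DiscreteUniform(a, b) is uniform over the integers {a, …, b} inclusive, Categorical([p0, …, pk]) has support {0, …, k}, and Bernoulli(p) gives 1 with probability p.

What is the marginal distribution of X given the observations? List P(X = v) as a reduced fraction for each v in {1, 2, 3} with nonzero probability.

Enumerate traces; 96 have nonzero weight after conditioning:
  (X=2, Y=2, Z=2, W=2, U=0) weight 1/891
  (X=2, Y=2, Z=2, W=2, U=1) weight 1/1188
  (X=2, Y=2, Z=2, W=2, U=2) weight 1/3564
  (X=2, Y=2, Z=2, W=2, U=3) weight 1/1188
  (X=2, Y=2, Z=2, W=3, U=0) weight 1/891
  (X=2, Y=2, Z=2, W=3, U=1) weight 1/1188
  (X=2, Y=2, Z=2, W=3, U=2) weight 1/3564
  (X=2, Y=2, Z=2, W=3, U=3) weight 1/1188
  (X=3, Y=2, Z=2, W=2, U=0) weight 1/495
  … 87 more
Group by X:
  weight(X=2) = 1/27
  weight(X=3) = 1/15
Total weight = 1/27 + 1/15 = 14/135
P(X=2 | obs) = 1/27 / 14/135 = 5/14
P(X=3 | obs) = 1/15 / 14/135 = 9/14

P(X=2) = 5/14, P(X=3) = 9/14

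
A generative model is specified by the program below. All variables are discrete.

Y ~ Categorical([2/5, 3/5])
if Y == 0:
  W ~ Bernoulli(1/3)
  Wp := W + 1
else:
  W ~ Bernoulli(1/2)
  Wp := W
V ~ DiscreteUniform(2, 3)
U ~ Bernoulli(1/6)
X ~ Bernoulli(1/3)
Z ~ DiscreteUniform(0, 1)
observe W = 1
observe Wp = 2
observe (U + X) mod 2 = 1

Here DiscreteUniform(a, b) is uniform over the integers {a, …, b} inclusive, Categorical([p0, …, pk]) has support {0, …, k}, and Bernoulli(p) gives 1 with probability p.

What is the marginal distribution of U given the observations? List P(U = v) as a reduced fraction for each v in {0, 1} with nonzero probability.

P(U=0) = 5/7, P(U=1) = 2/7

Enumerate traces; 8 have nonzero weight after conditioning:
  (Y=0, W=1, V=2, U=0, X=1, Z=0) weight 1/108
  (Y=0, W=1, V=2, U=0, X=1, Z=1) weight 1/108
  (Y=0, W=1, V=2, U=1, X=0, Z=0) weight 1/270
  (Y=0, W=1, V=2, U=1, X=0, Z=1) weight 1/270
  (Y=0, W=1, V=3, U=0, X=1, Z=0) weight 1/108
  (Y=0, W=1, V=3, U=0, X=1, Z=1) weight 1/108
  (Y=0, W=1, V=3, U=1, X=0, Z=0) weight 1/270
  (Y=0, W=1, V=3, U=1, X=0, Z=1) weight 1/270
Group by U:
  weight(U=0) = 1/27
  weight(U=1) = 2/135
Total weight = 1/27 + 2/135 = 7/135
P(U=0 | obs) = 1/27 / 7/135 = 5/7
P(U=1 | obs) = 2/135 / 7/135 = 2/7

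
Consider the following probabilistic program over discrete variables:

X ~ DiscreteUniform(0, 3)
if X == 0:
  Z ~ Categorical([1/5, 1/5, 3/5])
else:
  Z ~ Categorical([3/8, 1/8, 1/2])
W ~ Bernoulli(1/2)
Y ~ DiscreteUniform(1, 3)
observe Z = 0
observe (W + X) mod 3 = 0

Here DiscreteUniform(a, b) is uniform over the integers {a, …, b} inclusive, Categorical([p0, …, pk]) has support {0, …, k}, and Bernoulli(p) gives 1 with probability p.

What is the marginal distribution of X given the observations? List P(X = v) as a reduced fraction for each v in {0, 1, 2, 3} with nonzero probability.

Enumerate traces; 9 have nonzero weight after conditioning:
  (X=0, Z=0, W=0, Y=1) weight 1/120
  (X=0, Z=0, W=0, Y=2) weight 1/120
  (X=0, Z=0, W=0, Y=3) weight 1/120
  (X=2, Z=0, W=1, Y=1) weight 1/64
  (X=2, Z=0, W=1, Y=2) weight 1/64
  (X=2, Z=0, W=1, Y=3) weight 1/64
  (X=3, Z=0, W=0, Y=1) weight 1/64
  (X=3, Z=0, W=0, Y=2) weight 1/64
  … 1 more
Group by X:
  weight(X=0) = 1/40
  weight(X=2) = 3/64
  weight(X=3) = 3/64
Total weight = 1/40 + 3/64 + 3/64 = 19/160
P(X=0 | obs) = 1/40 / 19/160 = 4/19
P(X=2 | obs) = 3/64 / 19/160 = 15/38
P(X=3 | obs) = 3/64 / 19/160 = 15/38

P(X=0) = 4/19, P(X=2) = 15/38, P(X=3) = 15/38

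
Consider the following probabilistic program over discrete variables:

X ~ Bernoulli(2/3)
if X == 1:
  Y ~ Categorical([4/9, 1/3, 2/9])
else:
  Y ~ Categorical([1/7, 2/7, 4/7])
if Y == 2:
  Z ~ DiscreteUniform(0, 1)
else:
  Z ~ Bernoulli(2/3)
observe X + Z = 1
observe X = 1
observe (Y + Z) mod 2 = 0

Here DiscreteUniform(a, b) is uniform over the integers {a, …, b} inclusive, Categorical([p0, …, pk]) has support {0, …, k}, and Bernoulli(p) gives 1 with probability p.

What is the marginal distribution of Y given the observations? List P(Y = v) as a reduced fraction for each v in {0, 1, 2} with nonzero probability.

Enumerate traces; 2 have nonzero weight after conditioning:
  (X=1, Y=0, Z=0) weight 8/81
  (X=1, Y=2, Z=0) weight 2/27
Group by Y:
  weight(Y=0) = 8/81
  weight(Y=2) = 2/27
Total weight = 8/81 + 2/27 = 14/81
P(Y=0 | obs) = 8/81 / 14/81 = 4/7
P(Y=2 | obs) = 2/27 / 14/81 = 3/7

P(Y=0) = 4/7, P(Y=2) = 3/7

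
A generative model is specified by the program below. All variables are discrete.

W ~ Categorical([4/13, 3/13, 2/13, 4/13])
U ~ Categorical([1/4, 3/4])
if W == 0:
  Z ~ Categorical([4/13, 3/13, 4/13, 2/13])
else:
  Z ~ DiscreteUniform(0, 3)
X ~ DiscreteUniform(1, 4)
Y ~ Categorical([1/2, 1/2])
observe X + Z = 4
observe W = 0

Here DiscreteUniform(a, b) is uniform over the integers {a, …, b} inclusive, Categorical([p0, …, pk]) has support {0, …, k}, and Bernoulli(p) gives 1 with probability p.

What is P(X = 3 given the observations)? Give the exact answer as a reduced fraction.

P(X = 3 | obs) = 3/13

Enumerate traces; 16 have nonzero weight after conditioning:
  (W=0, U=0, Z=0, X=4, Y=0) weight 1/338
  (W=0, U=0, Z=0, X=4, Y=1) weight 1/338
  (W=0, U=0, Z=1, X=3, Y=0) weight 3/1352
  (W=0, U=0, Z=1, X=3, Y=1) weight 3/1352
  (W=0, U=0, Z=2, X=2, Y=0) weight 1/338
  (W=0, U=0, Z=2, X=2, Y=1) weight 1/338
  (W=0, U=0, Z=3, X=1, Y=0) weight 1/676
  (W=0, U=0, Z=3, X=1, Y=1) weight 1/676
  … 8 more
Group by X:
  weight(X=1) = 2/169
  weight(X=2) = 4/169
  weight(X=3) = 3/169
  weight(X=4) = 4/169
Total weight = 2/169 + 4/169 + 3/169 + 4/169 = 1/13
P(X=1 | obs) = 2/169 / 1/13 = 2/13
P(X=2 | obs) = 4/169 / 1/13 = 4/13
P(X=3 | obs) = 3/169 / 1/13 = 3/13
P(X=4 | obs) = 4/169 / 1/13 = 4/13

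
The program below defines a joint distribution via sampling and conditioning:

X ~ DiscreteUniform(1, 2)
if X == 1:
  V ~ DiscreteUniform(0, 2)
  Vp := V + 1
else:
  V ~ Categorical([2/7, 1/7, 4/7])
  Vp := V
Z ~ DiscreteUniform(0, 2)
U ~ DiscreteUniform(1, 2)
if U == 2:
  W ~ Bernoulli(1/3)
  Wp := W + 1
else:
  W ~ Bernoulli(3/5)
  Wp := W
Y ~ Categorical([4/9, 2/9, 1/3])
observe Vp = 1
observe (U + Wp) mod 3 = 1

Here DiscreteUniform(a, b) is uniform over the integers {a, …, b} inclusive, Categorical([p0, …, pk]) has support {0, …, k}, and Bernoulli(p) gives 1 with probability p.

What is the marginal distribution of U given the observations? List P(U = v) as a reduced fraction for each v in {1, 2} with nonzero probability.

Enumerate traces; 36 have nonzero weight after conditioning:
  (X=1, V=0, Z=0, U=1, W=0, Y=0) weight 2/405
  (X=1, V=0, Z=0, U=1, W=0, Y=1) weight 1/405
  (X=1, V=0, Z=0, U=1, W=0, Y=2) weight 1/270
  (X=1, V=0, Z=0, U=2, W=1, Y=0) weight 1/243
  (X=1, V=0, Z=0, U=2, W=1, Y=1) weight 1/486
  (X=1, V=0, Z=0, U=2, W=1, Y=2) weight 1/324
  (X=1, V=0, Z=1, U=1, W=0, Y=0) weight 2/405
  (X=1, V=0, Z=1, U=1, W=0, Y=1) weight 1/405
  … 28 more
Group by U:
  weight(U=1) = 1/21
  weight(U=2) = 5/126
Total weight = 1/21 + 5/126 = 11/126
P(U=1 | obs) = 1/21 / 11/126 = 6/11
P(U=2 | obs) = 5/126 / 11/126 = 5/11

P(U=1) = 6/11, P(U=2) = 5/11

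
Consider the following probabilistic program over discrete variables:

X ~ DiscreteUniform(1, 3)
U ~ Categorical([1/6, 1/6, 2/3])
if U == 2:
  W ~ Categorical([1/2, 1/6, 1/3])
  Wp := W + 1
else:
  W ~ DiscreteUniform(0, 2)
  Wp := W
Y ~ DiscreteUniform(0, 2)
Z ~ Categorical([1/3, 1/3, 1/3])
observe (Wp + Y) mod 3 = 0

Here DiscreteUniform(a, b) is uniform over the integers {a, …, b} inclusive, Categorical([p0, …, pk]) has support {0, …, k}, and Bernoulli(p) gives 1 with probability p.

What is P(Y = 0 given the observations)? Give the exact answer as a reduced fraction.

P(Y = 0 | obs) = 1/3

Enumerate traces; 81 have nonzero weight after conditioning:
  (X=1, U=0, W=0, Y=0, Z=0) weight 1/486
  (X=1, U=0, W=0, Y=0, Z=1) weight 1/486
  (X=1, U=0, W=0, Y=0, Z=2) weight 1/486
  (X=1, U=0, W=1, Y=2, Z=0) weight 1/486
  (X=1, U=0, W=1, Y=2, Z=1) weight 1/486
  (X=1, U=0, W=1, Y=2, Z=2) weight 1/486
  (X=1, U=0, W=2, Y=1, Z=0) weight 1/486
  (X=1, U=0, W=2, Y=1, Z=1) weight 1/486
  … 73 more
Group by Y:
  weight(Y=0) = 1/9
  weight(Y=1) = 2/27
  weight(Y=2) = 4/27
Total weight = 1/9 + 2/27 + 4/27 = 1/3
P(Y=0 | obs) = 1/9 / 1/3 = 1/3
P(Y=1 | obs) = 2/27 / 1/3 = 2/9
P(Y=2 | obs) = 4/27 / 1/3 = 4/9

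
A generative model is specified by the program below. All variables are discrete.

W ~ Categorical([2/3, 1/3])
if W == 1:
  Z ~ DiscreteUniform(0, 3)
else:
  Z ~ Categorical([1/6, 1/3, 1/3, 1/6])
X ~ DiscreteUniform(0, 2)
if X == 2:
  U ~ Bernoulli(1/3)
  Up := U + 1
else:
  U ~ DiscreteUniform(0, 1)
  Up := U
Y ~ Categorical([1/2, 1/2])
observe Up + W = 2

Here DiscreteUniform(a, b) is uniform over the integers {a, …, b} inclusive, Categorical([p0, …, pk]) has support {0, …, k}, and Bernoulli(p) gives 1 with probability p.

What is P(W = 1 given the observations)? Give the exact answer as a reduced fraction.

Enumerate traces; 32 have nonzero weight after conditioning:
  (W=0, Z=0, X=2, U=1, Y=0) weight 1/162
  (W=0, Z=0, X=2, U=1, Y=1) weight 1/162
  (W=0, Z=1, X=2, U=1, Y=0) weight 1/81
  (W=0, Z=1, X=2, U=1, Y=1) weight 1/81
  (W=0, Z=2, X=2, U=1, Y=0) weight 1/81
  (W=0, Z=2, X=2, U=1, Y=1) weight 1/81
  (W=0, Z=3, X=2, U=1, Y=0) weight 1/162
  (W=0, Z=3, X=2, U=1, Y=1) weight 1/162
  (W=1, Z=0, X=0, U=1, Y=0) weight 1/144
  … 23 more
Group by W:
  weight(W=0) = 2/27
  weight(W=1) = 5/27
Total weight = 2/27 + 5/27 = 7/27
P(W=0 | obs) = 2/27 / 7/27 = 2/7
P(W=1 | obs) = 5/27 / 7/27 = 5/7

P(W = 1 | obs) = 5/7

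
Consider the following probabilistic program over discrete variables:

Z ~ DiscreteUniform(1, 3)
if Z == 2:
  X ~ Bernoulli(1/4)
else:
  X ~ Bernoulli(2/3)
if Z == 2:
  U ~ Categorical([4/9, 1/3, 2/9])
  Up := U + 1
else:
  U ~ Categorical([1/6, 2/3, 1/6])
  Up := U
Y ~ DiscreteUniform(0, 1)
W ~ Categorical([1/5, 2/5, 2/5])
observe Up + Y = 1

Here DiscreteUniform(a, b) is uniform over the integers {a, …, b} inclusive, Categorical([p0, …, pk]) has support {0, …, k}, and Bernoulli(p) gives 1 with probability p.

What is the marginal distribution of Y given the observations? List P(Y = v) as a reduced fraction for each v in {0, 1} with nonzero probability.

Enumerate traces; 30 have nonzero weight after conditioning:
  (Z=1, X=0, U=0, Y=1, W=0) weight 1/540
  (Z=1, X=0, U=0, Y=1, W=1) weight 1/270
  (Z=1, X=0, U=0, Y=1, W=2) weight 1/270
  (Z=1, X=0, U=1, Y=0, W=0) weight 1/135
  (Z=1, X=0, U=1, Y=0, W=1) weight 2/135
  (Z=1, X=0, U=1, Y=0, W=2) weight 2/135
  (Z=1, X=1, U=0, Y=1, W=0) weight 1/270
  (Z=1, X=1, U=0, Y=1, W=1) weight 1/135
  … 22 more
Group by Y:
  weight(Y=0) = 8/27
  weight(Y=1) = 1/18
Total weight = 8/27 + 1/18 = 19/54
P(Y=0 | obs) = 8/27 / 19/54 = 16/19
P(Y=1 | obs) = 1/18 / 19/54 = 3/19

P(Y=0) = 16/19, P(Y=1) = 3/19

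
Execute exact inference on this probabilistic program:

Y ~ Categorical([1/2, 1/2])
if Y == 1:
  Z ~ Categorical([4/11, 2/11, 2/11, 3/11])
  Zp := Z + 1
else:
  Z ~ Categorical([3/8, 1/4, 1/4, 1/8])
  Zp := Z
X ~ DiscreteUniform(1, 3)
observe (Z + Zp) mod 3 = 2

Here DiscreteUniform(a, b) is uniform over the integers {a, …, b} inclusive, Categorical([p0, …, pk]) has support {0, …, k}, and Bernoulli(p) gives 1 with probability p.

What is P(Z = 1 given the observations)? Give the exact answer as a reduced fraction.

Enumerate traces; 6 have nonzero weight after conditioning:
  (Y=0, Z=1, X=1) weight 1/24
  (Y=0, Z=1, X=2) weight 1/24
  (Y=0, Z=1, X=3) weight 1/24
  (Y=1, Z=2, X=1) weight 1/33
  (Y=1, Z=2, X=2) weight 1/33
  (Y=1, Z=2, X=3) weight 1/33
Group by Z:
  weight(Z=1) = 1/8
  weight(Z=2) = 1/11
Total weight = 1/8 + 1/11 = 19/88
P(Z=1 | obs) = 1/8 / 19/88 = 11/19
P(Z=2 | obs) = 1/11 / 19/88 = 8/19

P(Z = 1 | obs) = 11/19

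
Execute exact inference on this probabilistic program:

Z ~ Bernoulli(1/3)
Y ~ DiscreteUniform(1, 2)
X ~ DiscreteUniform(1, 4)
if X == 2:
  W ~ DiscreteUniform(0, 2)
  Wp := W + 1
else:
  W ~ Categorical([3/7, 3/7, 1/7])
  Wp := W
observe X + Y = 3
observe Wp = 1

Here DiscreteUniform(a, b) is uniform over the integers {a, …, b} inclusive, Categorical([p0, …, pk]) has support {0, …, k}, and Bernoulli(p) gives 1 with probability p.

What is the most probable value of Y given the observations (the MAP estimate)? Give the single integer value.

argmax_v P(Y = v | obs) = 2

Enumerate traces; 4 have nonzero weight after conditioning:
  (Z=0, Y=1, X=2, W=0) weight 1/36
  (Z=0, Y=2, X=1, W=1) weight 1/28
  (Z=1, Y=1, X=2, W=0) weight 1/72
  (Z=1, Y=2, X=1, W=1) weight 1/56
Group by Y:
  weight(Y=1) = 1/24
  weight(Y=2) = 3/56
Total weight = 1/24 + 3/56 = 2/21
P(Y=1 | obs) = 1/24 / 2/21 = 7/16
P(Y=2 | obs) = 3/56 / 2/21 = 9/16
argmax = 2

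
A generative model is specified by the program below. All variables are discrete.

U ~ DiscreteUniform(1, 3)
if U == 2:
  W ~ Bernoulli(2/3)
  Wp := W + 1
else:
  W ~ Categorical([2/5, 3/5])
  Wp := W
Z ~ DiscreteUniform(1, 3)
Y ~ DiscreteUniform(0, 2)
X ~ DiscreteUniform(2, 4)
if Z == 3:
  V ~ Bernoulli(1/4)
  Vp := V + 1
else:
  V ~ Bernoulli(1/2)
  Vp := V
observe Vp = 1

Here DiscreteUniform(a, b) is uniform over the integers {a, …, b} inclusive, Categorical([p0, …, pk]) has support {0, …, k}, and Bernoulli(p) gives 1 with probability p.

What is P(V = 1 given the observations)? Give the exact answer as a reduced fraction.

P(V = 1 | obs) = 4/7

Enumerate traces; 162 have nonzero weight after conditioning:
  (U=1, W=0, Z=1, Y=0, X=2, V=1) weight 1/405
  (U=1, W=0, Z=1, Y=0, X=3, V=1) weight 1/405
  (U=1, W=0, Z=1, Y=0, X=4, V=1) weight 1/405
  (U=1, W=0, Z=1, Y=1, X=2, V=1) weight 1/405
  (U=1, W=0, Z=1, Y=1, X=3, V=1) weight 1/405
  (U=1, W=0, Z=1, Y=1, X=4, V=1) weight 1/405
  (U=1, W=0, Z=1, Y=2, X=2, V=1) weight 1/405
  (U=1, W=0, Z=1, Y=2, X=3, V=1) weight 1/405
  (U=1, W=0, Z=3, Y=0, X=2, V=0) weight 1/270
  … 153 more
Group by V:
  weight(V=0) = 1/4
  weight(V=1) = 1/3
Total weight = 1/4 + 1/3 = 7/12
P(V=0 | obs) = 1/4 / 7/12 = 3/7
P(V=1 | obs) = 1/3 / 7/12 = 4/7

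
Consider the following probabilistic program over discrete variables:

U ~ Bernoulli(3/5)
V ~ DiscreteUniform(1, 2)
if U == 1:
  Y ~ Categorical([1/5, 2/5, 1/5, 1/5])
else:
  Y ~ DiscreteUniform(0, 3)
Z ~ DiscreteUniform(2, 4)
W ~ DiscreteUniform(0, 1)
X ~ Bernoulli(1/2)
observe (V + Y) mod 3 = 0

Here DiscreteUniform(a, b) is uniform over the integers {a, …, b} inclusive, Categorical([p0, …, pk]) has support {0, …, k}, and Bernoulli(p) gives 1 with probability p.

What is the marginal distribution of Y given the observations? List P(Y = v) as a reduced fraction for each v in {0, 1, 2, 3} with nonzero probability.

Enumerate traces; 48 have nonzero weight after conditioning:
  (U=0, V=1, Y=2, Z=2, W=0, X=0) weight 1/240
  (U=0, V=1, Y=2, Z=2, W=0, X=1) weight 1/240
  (U=0, V=1, Y=2, Z=2, W=1, X=0) weight 1/240
  (U=0, V=1, Y=2, Z=2, W=1, X=1) weight 1/240
  (U=0, V=1, Y=2, Z=3, W=0, X=0) weight 1/240
  (U=0, V=1, Y=2, Z=3, W=0, X=1) weight 1/240
  (U=0, V=1, Y=2, Z=3, W=1, X=0) weight 1/240
  (U=0, V=1, Y=2, Z=3, W=1, X=1) weight 1/240
  (U=0, V=2, Y=1, Z=2, W=0, X=0) weight 1/240
  … 39 more
Group by Y:
  weight(Y=1) = 17/100
  weight(Y=2) = 11/100
Total weight = 17/100 + 11/100 = 7/25
P(Y=1 | obs) = 17/100 / 7/25 = 17/28
P(Y=2 | obs) = 11/100 / 7/25 = 11/28

P(Y=1) = 17/28, P(Y=2) = 11/28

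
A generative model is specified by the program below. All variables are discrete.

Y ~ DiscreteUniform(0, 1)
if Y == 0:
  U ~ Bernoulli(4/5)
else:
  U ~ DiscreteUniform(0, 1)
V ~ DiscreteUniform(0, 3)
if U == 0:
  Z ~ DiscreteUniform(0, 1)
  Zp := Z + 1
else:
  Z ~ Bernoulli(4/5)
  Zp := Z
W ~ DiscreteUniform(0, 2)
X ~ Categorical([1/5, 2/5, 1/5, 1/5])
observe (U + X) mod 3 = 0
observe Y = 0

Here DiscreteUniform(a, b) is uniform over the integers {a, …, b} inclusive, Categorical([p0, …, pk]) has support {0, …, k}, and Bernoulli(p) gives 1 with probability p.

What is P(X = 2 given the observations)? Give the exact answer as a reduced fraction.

Enumerate traces; 72 have nonzero weight after conditioning:
  (Y=0, U=0, V=0, Z=0, W=0, X=0) weight 1/1200
  (Y=0, U=0, V=0, Z=0, W=0, X=3) weight 1/1200
  (Y=0, U=0, V=0, Z=0, W=1, X=0) weight 1/1200
  (Y=0, U=0, V=0, Z=0, W=1, X=3) weight 1/1200
  (Y=0, U=0, V=0, Z=0, W=2, X=0) weight 1/1200
  (Y=0, U=0, V=0, Z=0, W=2, X=3) weight 1/1200
  (Y=0, U=0, V=0, Z=1, W=0, X=0) weight 1/1200
  (Y=0, U=0, V=0, Z=1, W=0, X=3) weight 1/1200
  (Y=0, U=1, V=0, Z=0, W=0, X=2) weight 1/750
  … 63 more
Group by X:
  weight(X=0) = 1/50
  weight(X=2) = 2/25
  weight(X=3) = 1/50
Total weight = 1/50 + 2/25 + 1/50 = 3/25
P(X=0 | obs) = 1/50 / 3/25 = 1/6
P(X=2 | obs) = 2/25 / 3/25 = 2/3
P(X=3 | obs) = 1/50 / 3/25 = 1/6

P(X = 2 | obs) = 2/3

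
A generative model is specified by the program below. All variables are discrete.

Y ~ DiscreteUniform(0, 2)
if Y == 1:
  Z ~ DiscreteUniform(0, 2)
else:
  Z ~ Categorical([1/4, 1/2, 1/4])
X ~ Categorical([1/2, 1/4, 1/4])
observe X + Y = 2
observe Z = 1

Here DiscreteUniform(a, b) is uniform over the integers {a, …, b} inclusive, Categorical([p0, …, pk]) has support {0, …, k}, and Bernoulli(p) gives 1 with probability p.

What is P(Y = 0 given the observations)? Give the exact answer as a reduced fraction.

P(Y = 0 | obs) = 3/11

Enumerate traces; 3 have nonzero weight after conditioning:
  (Y=0, Z=1, X=2) weight 1/24
  (Y=1, Z=1, X=1) weight 1/36
  (Y=2, Z=1, X=0) weight 1/12
Group by Y:
  weight(Y=0) = 1/24
  weight(Y=1) = 1/36
  weight(Y=2) = 1/12
Total weight = 1/24 + 1/36 + 1/12 = 11/72
P(Y=0 | obs) = 1/24 / 11/72 = 3/11
P(Y=1 | obs) = 1/36 / 11/72 = 2/11
P(Y=2 | obs) = 1/12 / 11/72 = 6/11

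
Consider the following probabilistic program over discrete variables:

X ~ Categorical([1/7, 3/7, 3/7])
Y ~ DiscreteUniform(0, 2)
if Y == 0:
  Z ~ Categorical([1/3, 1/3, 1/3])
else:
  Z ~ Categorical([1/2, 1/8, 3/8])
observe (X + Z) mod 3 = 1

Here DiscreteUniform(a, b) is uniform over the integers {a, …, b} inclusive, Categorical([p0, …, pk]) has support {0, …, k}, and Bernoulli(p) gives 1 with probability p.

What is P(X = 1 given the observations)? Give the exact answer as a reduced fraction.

P(X = 1 | obs) = 24/47

Enumerate traces; 9 have nonzero weight after conditioning:
  (X=0, Y=0, Z=1) weight 1/63
  (X=0, Y=1, Z=1) weight 1/168
  (X=0, Y=2, Z=1) weight 1/168
  (X=1, Y=0, Z=0) weight 1/21
  (X=1, Y=1, Z=0) weight 1/14
  (X=1, Y=2, Z=0) weight 1/14
  (X=2, Y=0, Z=2) weight 1/21
  (X=2, Y=1, Z=2) weight 3/56
  … 1 more
Group by X:
  weight(X=0) = 1/36
  weight(X=1) = 4/21
  weight(X=2) = 13/84
Total weight = 1/36 + 4/21 + 13/84 = 47/126
P(X=0 | obs) = 1/36 / 47/126 = 7/94
P(X=1 | obs) = 4/21 / 47/126 = 24/47
P(X=2 | obs) = 13/84 / 47/126 = 39/94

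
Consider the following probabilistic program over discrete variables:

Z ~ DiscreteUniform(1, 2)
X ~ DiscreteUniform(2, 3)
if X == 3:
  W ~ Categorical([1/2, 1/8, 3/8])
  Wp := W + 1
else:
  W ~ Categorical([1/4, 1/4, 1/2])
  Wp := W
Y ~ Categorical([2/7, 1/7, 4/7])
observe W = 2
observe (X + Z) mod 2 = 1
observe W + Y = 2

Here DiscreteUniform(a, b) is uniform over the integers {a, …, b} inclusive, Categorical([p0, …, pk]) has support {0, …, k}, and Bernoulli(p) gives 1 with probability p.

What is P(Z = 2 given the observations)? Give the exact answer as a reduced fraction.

Enumerate traces; 2 have nonzero weight after conditioning:
  (Z=1, X=2, W=2, Y=0) weight 1/28
  (Z=2, X=3, W=2, Y=0) weight 3/112
Group by Z:
  weight(Z=1) = 1/28
  weight(Z=2) = 3/112
Total weight = 1/28 + 3/112 = 1/16
P(Z=1 | obs) = 1/28 / 1/16 = 4/7
P(Z=2 | obs) = 3/112 / 1/16 = 3/7

P(Z = 2 | obs) = 3/7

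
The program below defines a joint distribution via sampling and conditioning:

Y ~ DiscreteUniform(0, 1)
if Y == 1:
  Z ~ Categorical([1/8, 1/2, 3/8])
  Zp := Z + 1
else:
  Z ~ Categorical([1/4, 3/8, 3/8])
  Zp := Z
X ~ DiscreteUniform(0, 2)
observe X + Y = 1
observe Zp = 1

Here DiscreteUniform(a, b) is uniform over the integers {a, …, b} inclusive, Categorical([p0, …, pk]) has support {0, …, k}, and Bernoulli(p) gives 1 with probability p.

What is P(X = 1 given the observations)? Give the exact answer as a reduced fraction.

P(X = 1 | obs) = 3/4

Enumerate traces; 2 have nonzero weight after conditioning:
  (Y=0, Z=1, X=1) weight 1/16
  (Y=1, Z=0, X=0) weight 1/48
Group by X:
  weight(X=0) = 1/48
  weight(X=1) = 1/16
Total weight = 1/48 + 1/16 = 1/12
P(X=0 | obs) = 1/48 / 1/12 = 1/4
P(X=1 | obs) = 1/16 / 1/12 = 3/4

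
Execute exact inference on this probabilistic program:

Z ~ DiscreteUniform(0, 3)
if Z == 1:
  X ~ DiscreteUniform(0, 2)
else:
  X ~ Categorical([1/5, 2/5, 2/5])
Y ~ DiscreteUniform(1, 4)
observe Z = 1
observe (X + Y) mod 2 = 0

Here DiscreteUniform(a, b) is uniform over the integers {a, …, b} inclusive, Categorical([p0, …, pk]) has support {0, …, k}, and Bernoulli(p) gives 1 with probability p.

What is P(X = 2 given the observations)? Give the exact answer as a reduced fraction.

Enumerate traces; 6 have nonzero weight after conditioning:
  (Z=1, X=0, Y=2) weight 1/48
  (Z=1, X=0, Y=4) weight 1/48
  (Z=1, X=1, Y=1) weight 1/48
  (Z=1, X=1, Y=3) weight 1/48
  (Z=1, X=2, Y=2) weight 1/48
  (Z=1, X=2, Y=4) weight 1/48
Group by X:
  weight(X=0) = 1/24
  weight(X=1) = 1/24
  weight(X=2) = 1/24
Total weight = 1/24 + 1/24 + 1/24 = 1/8
P(X=0 | obs) = 1/24 / 1/8 = 1/3
P(X=1 | obs) = 1/24 / 1/8 = 1/3
P(X=2 | obs) = 1/24 / 1/8 = 1/3

P(X = 2 | obs) = 1/3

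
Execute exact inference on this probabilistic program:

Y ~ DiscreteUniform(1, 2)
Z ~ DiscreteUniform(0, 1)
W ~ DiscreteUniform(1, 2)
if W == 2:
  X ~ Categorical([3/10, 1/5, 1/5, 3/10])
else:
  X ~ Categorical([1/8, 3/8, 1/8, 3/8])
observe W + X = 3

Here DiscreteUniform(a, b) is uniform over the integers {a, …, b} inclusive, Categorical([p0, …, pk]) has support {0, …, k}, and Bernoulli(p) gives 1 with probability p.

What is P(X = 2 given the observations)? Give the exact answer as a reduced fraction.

P(X = 2 | obs) = 5/13

Enumerate traces; 8 have nonzero weight after conditioning:
  (Y=1, Z=0, W=1, X=2) weight 1/64
  (Y=1, Z=0, W=2, X=1) weight 1/40
  (Y=1, Z=1, W=1, X=2) weight 1/64
  (Y=1, Z=1, W=2, X=1) weight 1/40
  (Y=2, Z=0, W=1, X=2) weight 1/64
  (Y=2, Z=0, W=2, X=1) weight 1/40
  (Y=2, Z=1, W=1, X=2) weight 1/64
  (Y=2, Z=1, W=2, X=1) weight 1/40
Group by X:
  weight(X=1) = 1/10
  weight(X=2) = 1/16
Total weight = 1/10 + 1/16 = 13/80
P(X=1 | obs) = 1/10 / 13/80 = 8/13
P(X=2 | obs) = 1/16 / 13/80 = 5/13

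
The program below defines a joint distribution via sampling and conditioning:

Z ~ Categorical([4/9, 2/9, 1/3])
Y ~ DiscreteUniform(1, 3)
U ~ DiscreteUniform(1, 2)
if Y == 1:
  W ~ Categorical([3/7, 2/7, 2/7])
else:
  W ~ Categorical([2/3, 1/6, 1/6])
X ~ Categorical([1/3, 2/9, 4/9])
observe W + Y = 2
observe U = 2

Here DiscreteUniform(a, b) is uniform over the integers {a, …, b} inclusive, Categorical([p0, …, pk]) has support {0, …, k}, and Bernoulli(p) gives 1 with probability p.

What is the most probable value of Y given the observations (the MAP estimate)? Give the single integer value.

argmax_v P(Y = v | obs) = 2

Enumerate traces; 18 have nonzero weight after conditioning:
  (Z=0, Y=1, U=2, W=1, X=0) weight 4/567
  (Z=0, Y=1, U=2, W=1, X=1) weight 8/1701
  (Z=0, Y=1, U=2, W=1, X=2) weight 16/1701
  (Z=0, Y=2, U=2, W=0, X=0) weight 4/243
  (Z=0, Y=2, U=2, W=0, X=1) weight 8/729
  (Z=0, Y=2, U=2, W=0, X=2) weight 16/729
  (Z=1, Y=1, U=2, W=1, X=0) weight 2/567
  (Z=1, Y=1, U=2, W=1, X=1) weight 4/1701
  … 10 more
Group by Y:
  weight(Y=1) = 1/21
  weight(Y=2) = 1/9
Total weight = 1/21 + 1/9 = 10/63
P(Y=1 | obs) = 1/21 / 10/63 = 3/10
P(Y=2 | obs) = 1/9 / 10/63 = 7/10
argmax = 2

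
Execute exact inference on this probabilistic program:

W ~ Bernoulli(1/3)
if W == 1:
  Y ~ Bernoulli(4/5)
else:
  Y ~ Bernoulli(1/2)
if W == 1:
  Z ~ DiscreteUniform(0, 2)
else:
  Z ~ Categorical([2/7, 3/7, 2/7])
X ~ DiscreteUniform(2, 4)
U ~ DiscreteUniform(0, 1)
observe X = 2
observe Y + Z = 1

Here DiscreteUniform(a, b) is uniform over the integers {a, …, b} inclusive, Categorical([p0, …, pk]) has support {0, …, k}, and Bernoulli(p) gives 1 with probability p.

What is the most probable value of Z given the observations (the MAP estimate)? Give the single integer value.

Enumerate traces; 8 have nonzero weight after conditioning:
  (W=0, Y=0, Z=1, X=2, U=0) weight 1/42
  (W=0, Y=0, Z=1, X=2, U=1) weight 1/42
  (W=0, Y=1, Z=0, X=2, U=0) weight 1/63
  (W=0, Y=1, Z=0, X=2, U=1) weight 1/63
  (W=1, Y=0, Z=1, X=2, U=0) weight 1/270
  (W=1, Y=0, Z=1, X=2, U=1) weight 1/270
  (W=1, Y=1, Z=0, X=2, U=0) weight 2/135
  (W=1, Y=1, Z=0, X=2, U=1) weight 2/135
Group by Z:
  weight(Z=0) = 58/945
  weight(Z=1) = 52/945
Total weight = 58/945 + 52/945 = 22/189
P(Z=0 | obs) = 58/945 / 22/189 = 29/55
P(Z=1 | obs) = 52/945 / 22/189 = 26/55
argmax = 0

argmax_v P(Z = v | obs) = 0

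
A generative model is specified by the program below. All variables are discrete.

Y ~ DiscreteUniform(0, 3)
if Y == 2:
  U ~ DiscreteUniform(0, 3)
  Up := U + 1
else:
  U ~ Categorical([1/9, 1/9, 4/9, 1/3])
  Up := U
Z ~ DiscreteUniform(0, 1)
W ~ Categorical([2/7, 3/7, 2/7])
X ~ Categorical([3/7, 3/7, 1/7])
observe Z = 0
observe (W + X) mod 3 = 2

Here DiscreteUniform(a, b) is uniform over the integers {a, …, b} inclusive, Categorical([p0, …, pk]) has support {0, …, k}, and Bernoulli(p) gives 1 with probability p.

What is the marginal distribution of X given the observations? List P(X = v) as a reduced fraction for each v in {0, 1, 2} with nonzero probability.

P(X=0) = 6/17, P(X=1) = 9/17, P(X=2) = 2/17

Enumerate traces; 48 have nonzero weight after conditioning:
  (Y=0, U=0, Z=0, W=0, X=2) weight 1/1764
  (Y=0, U=0, Z=0, W=1, X=1) weight 1/392
  (Y=0, U=0, Z=0, W=2, X=0) weight 1/588
  (Y=0, U=1, Z=0, W=0, X=2) weight 1/1764
  (Y=0, U=1, Z=0, W=1, X=1) weight 1/392
  (Y=0, U=1, Z=0, W=2, X=0) weight 1/588
  (Y=0, U=2, Z=0, W=0, X=2) weight 1/441
  (Y=0, U=2, Z=0, W=1, X=1) weight 1/98
  … 40 more
Group by X:
  weight(X=0) = 3/49
  weight(X=1) = 9/98
  weight(X=2) = 1/49
Total weight = 3/49 + 9/98 + 1/49 = 17/98
P(X=0 | obs) = 3/49 / 17/98 = 6/17
P(X=1 | obs) = 9/98 / 17/98 = 9/17
P(X=2 | obs) = 1/49 / 17/98 = 2/17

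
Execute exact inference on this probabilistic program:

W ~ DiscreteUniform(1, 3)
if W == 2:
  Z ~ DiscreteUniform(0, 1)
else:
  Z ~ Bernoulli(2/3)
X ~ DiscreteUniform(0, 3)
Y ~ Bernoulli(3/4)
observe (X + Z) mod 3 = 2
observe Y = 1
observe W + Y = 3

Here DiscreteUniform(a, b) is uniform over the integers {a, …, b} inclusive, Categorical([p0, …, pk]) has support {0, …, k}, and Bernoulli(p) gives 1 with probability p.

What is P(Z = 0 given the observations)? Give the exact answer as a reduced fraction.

Enumerate traces; 2 have nonzero weight after conditioning:
  (W=2, Z=0, X=2, Y=1) weight 1/32
  (W=2, Z=1, X=1, Y=1) weight 1/32
Group by Z:
  weight(Z=0) = 1/32
  weight(Z=1) = 1/32
Total weight = 1/32 + 1/32 = 1/16
P(Z=0 | obs) = 1/32 / 1/16 = 1/2
P(Z=1 | obs) = 1/32 / 1/16 = 1/2

P(Z = 0 | obs) = 1/2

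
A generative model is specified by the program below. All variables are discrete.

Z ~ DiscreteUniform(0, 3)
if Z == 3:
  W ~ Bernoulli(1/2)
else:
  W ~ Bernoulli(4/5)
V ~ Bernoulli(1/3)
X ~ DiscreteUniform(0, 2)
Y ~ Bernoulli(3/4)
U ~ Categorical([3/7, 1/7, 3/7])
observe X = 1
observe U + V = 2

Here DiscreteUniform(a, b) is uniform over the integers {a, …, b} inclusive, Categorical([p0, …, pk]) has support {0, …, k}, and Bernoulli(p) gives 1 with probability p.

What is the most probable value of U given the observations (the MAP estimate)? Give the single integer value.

Enumerate traces; 32 have nonzero weight after conditioning:
  (Z=0, W=0, V=0, X=1, Y=0, U=2) weight 1/840
  (Z=0, W=0, V=0, X=1, Y=1, U=2) weight 1/280
  (Z=0, W=0, V=1, X=1, Y=0, U=1) weight 1/5040
  (Z=0, W=0, V=1, X=1, Y=1, U=1) weight 1/1680
  (Z=0, W=1, V=0, X=1, Y=0, U=2) weight 1/210
  (Z=0, W=1, V=0, X=1, Y=1, U=2) weight 1/70
  (Z=0, W=1, V=1, X=1, Y=0, U=1) weight 1/1260
  (Z=0, W=1, V=1, X=1, Y=1, U=1) weight 1/420
  … 24 more
Group by U:
  weight(U=1) = 1/63
  weight(U=2) = 2/21
Total weight = 1/63 + 2/21 = 1/9
P(U=1 | obs) = 1/63 / 1/9 = 1/7
P(U=2 | obs) = 2/21 / 1/9 = 6/7
argmax = 2

argmax_v P(U = v | obs) = 2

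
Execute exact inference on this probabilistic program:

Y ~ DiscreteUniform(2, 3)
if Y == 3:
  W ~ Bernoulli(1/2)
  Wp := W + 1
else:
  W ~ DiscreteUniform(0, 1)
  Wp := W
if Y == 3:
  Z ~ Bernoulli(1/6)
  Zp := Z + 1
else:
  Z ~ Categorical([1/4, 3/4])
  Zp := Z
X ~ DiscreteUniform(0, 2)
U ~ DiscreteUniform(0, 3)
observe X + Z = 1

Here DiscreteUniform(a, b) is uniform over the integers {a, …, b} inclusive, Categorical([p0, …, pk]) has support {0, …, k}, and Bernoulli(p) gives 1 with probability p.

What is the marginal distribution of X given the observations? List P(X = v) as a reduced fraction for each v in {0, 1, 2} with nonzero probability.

P(X=0) = 11/24, P(X=1) = 13/24

Enumerate traces; 32 have nonzero weight after conditioning:
  (Y=2, W=0, Z=0, X=1, U=0) weight 1/192
  (Y=2, W=0, Z=0, X=1, U=1) weight 1/192
  (Y=2, W=0, Z=0, X=1, U=2) weight 1/192
  (Y=2, W=0, Z=0, X=1, U=3) weight 1/192
  (Y=2, W=0, Z=1, X=0, U=0) weight 1/64
  (Y=2, W=0, Z=1, X=0, U=1) weight 1/64
  (Y=2, W=0, Z=1, X=0, U=2) weight 1/64
  (Y=2, W=0, Z=1, X=0, U=3) weight 1/64
  … 24 more
Group by X:
  weight(X=0) = 11/72
  weight(X=1) = 13/72
Total weight = 11/72 + 13/72 = 1/3
P(X=0 | obs) = 11/72 / 1/3 = 11/24
P(X=1 | obs) = 13/72 / 1/3 = 13/24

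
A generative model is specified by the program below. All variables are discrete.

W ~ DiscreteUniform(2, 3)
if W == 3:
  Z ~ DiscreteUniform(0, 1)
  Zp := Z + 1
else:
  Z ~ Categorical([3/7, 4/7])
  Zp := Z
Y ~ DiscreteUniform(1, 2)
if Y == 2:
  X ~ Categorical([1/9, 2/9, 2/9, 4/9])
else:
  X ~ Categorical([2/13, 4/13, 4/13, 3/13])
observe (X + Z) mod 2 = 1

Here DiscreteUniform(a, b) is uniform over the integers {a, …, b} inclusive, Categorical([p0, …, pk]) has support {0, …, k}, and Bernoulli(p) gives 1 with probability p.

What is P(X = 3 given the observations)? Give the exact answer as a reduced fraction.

P(X = 3 | obs) = 1027/3228

Enumerate traces; 16 have nonzero weight after conditioning:
  (W=2, Z=0, Y=1, X=1) weight 3/91
  (W=2, Z=0, Y=1, X=3) weight 9/364
  (W=2, Z=0, Y=2, X=1) weight 1/42
  (W=2, Z=0, Y=2, X=3) weight 1/21
  (W=2, Z=1, Y=1, X=0) weight 2/91
  (W=2, Z=1, Y=1, X=2) weight 4/91
  (W=2, Z=1, Y=2, X=0) weight 1/63
  (W=2, Z=1, Y=2, X=2) weight 2/63
  … 8 more
Group by X:
  weight(X=0) = 155/2184
  weight(X=1) = 31/252
  weight(X=2) = 155/1092
  weight(X=3) = 79/504
Total weight = 155/2184 + 31/252 + 155/1092 + 79/504 = 269/546
P(X=0 | obs) = 155/2184 / 269/546 = 155/1076
P(X=1 | obs) = 31/252 / 269/546 = 403/1614
P(X=2 | obs) = 155/1092 / 269/546 = 155/538
P(X=3 | obs) = 79/504 / 269/546 = 1027/3228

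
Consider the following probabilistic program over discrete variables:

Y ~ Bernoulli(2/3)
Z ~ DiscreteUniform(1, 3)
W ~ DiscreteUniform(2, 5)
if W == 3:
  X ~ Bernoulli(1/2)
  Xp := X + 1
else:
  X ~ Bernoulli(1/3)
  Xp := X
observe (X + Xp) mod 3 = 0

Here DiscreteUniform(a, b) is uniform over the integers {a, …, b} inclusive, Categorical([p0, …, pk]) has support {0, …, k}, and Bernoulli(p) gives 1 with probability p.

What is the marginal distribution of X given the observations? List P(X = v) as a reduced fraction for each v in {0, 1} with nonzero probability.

P(X=0) = 4/5, P(X=1) = 1/5

Enumerate traces; 24 have nonzero weight after conditioning:
  (Y=0, Z=1, W=2, X=0) weight 1/54
  (Y=0, Z=1, W=3, X=1) weight 1/72
  (Y=0, Z=1, W=4, X=0) weight 1/54
  (Y=0, Z=1, W=5, X=0) weight 1/54
  (Y=0, Z=2, W=2, X=0) weight 1/54
  (Y=0, Z=2, W=3, X=1) weight 1/72
  (Y=0, Z=2, W=4, X=0) weight 1/54
  (Y=0, Z=2, W=5, X=0) weight 1/54
  … 16 more
Group by X:
  weight(X=0) = 1/2
  weight(X=1) = 1/8
Total weight = 1/2 + 1/8 = 5/8
P(X=0 | obs) = 1/2 / 5/8 = 4/5
P(X=1 | obs) = 1/8 / 5/8 = 1/5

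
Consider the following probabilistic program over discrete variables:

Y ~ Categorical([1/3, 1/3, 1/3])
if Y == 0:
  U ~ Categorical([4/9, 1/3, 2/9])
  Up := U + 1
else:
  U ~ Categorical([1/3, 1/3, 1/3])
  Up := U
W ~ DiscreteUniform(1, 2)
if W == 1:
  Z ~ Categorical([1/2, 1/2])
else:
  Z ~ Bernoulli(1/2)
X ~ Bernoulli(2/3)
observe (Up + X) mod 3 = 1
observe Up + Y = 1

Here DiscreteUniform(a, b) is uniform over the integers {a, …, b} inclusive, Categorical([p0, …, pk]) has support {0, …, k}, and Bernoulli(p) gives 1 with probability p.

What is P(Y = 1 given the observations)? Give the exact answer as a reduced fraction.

Enumerate traces; 8 have nonzero weight after conditioning:
  (Y=0, U=0, W=1, Z=0, X=0) weight 1/81
  (Y=0, U=0, W=1, Z=1, X=0) weight 1/81
  (Y=0, U=0, W=2, Z=0, X=0) weight 1/81
  (Y=0, U=0, W=2, Z=1, X=0) weight 1/81
  (Y=1, U=0, W=1, Z=0, X=1) weight 1/54
  (Y=1, U=0, W=1, Z=1, X=1) weight 1/54
  (Y=1, U=0, W=2, Z=0, X=1) weight 1/54
  (Y=1, U=0, W=2, Z=1, X=1) weight 1/54
Group by Y:
  weight(Y=0) = 4/81
  weight(Y=1) = 2/27
Total weight = 4/81 + 2/27 = 10/81
P(Y=0 | obs) = 4/81 / 10/81 = 2/5
P(Y=1 | obs) = 2/27 / 10/81 = 3/5

P(Y = 1 | obs) = 3/5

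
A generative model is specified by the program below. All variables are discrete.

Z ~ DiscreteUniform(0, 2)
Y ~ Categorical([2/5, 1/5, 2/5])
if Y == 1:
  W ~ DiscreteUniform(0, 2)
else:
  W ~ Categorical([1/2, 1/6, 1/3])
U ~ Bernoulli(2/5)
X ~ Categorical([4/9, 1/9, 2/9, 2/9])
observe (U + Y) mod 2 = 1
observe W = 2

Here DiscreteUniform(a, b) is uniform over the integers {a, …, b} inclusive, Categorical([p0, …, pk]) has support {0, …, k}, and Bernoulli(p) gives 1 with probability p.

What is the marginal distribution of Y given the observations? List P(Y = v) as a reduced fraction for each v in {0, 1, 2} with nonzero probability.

Enumerate traces; 36 have nonzero weight after conditioning:
  (Z=0, Y=0, W=2, U=1, X=0) weight 16/2025
  (Z=0, Y=0, W=2, U=1, X=1) weight 4/2025
  (Z=0, Y=0, W=2, U=1, X=2) weight 8/2025
  (Z=0, Y=0, W=2, U=1, X=3) weight 8/2025
  (Z=0, Y=1, W=2, U=0, X=0) weight 4/675
  (Z=0, Y=1, W=2, U=0, X=1) weight 1/675
  (Z=0, Y=1, W=2, U=0, X=2) weight 2/675
  (Z=0, Y=1, W=2, U=0, X=3) weight 2/675
  (Z=0, Y=2, W=2, U=1, X=0) weight 16/2025
  … 27 more
Group by Y:
  weight(Y=0) = 4/75
  weight(Y=1) = 1/25
  weight(Y=2) = 4/75
Total weight = 4/75 + 1/25 + 4/75 = 11/75
P(Y=0 | obs) = 4/75 / 11/75 = 4/11
P(Y=1 | obs) = 1/25 / 11/75 = 3/11
P(Y=2 | obs) = 4/75 / 11/75 = 4/11

P(Y=0) = 4/11, P(Y=1) = 3/11, P(Y=2) = 4/11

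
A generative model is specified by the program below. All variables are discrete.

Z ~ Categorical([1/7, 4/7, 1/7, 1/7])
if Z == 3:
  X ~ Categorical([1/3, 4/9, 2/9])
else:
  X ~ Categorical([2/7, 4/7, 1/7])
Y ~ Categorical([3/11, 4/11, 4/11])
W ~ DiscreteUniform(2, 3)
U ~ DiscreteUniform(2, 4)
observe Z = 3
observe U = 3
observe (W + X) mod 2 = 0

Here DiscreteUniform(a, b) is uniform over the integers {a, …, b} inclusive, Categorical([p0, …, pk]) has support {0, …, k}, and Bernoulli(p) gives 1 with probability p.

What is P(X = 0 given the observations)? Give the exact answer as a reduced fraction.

Enumerate traces; 9 have nonzero weight after conditioning:
  (Z=3, X=0, Y=0, W=2, U=3) weight 1/462
  (Z=3, X=0, Y=1, W=2, U=3) weight 2/693
  (Z=3, X=0, Y=2, W=2, U=3) weight 2/693
  (Z=3, X=1, Y=0, W=3, U=3) weight 2/693
  (Z=3, X=1, Y=1, W=3, U=3) weight 8/2079
  (Z=3, X=1, Y=2, W=3, U=3) weight 8/2079
  (Z=3, X=2, Y=0, W=2, U=3) weight 1/693
  (Z=3, X=2, Y=1, W=2, U=3) weight 4/2079
  … 1 more
Group by X:
  weight(X=0) = 1/126
  weight(X=1) = 2/189
  weight(X=2) = 1/189
Total weight = 1/126 + 2/189 + 1/189 = 1/42
P(X=0 | obs) = 1/126 / 1/42 = 1/3
P(X=1 | obs) = 2/189 / 1/42 = 4/9
P(X=2 | obs) = 1/189 / 1/42 = 2/9

P(X = 0 | obs) = 1/3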